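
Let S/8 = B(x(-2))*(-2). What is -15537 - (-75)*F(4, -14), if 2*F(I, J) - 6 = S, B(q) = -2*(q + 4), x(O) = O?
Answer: -12912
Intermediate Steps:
B(q) = -8 - 2*q (B(q) = -2*(4 + q) = -8 - 2*q)
S = 64 (S = 8*((-8 - 2*(-2))*(-2)) = 8*((-8 + 4)*(-2)) = 8*(-4*(-2)) = 8*8 = 64)
F(I, J) = 35 (F(I, J) = 3 + (1/2)*64 = 3 + 32 = 35)
-15537 - (-75)*F(4, -14) = -15537 - (-75)*35 = -15537 - 1*(-2625) = -15537 + 2625 = -12912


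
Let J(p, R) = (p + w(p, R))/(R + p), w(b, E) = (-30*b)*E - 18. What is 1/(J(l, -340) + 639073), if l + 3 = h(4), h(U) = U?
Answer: 339/216635564 ≈ 1.5648e-6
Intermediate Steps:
l = 1 (l = -3 + 4 = 1)
w(b, E) = -18 - 30*E*b (w(b, E) = -30*E*b - 18 = -18 - 30*E*b)
J(p, R) = (-18 + p - 30*R*p)/(R + p) (J(p, R) = (p + (-18 - 30*R*p))/(R + p) = (-18 + p - 30*R*p)/(R + p))
1/(J(l, -340) + 639073) = 1/((-18 + 1 - 30*(-340)*1)/(-340 + 1) + 639073) = 1/((-18 + 1 + 10200)/(-339) + 639073) = 1/(-1/339*10183 + 639073) = 1/(-10183/339 + 639073) = 1/(216635564/339) = 339/216635564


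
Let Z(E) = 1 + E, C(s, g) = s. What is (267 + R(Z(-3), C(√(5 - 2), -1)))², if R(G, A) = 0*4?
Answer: 71289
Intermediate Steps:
R(G, A) = 0
(267 + R(Z(-3), C(√(5 - 2), -1)))² = (267 + 0)² = 267² = 71289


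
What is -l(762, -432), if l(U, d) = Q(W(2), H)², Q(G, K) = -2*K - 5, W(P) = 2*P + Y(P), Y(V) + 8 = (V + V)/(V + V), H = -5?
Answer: -25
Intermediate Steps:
Y(V) = -7 (Y(V) = -8 + (V + V)/(V + V) = -8 + (2*V)/((2*V)) = -8 + (2*V)*(1/(2*V)) = -8 + 1 = -7)
W(P) = -7 + 2*P (W(P) = 2*P - 7 = -7 + 2*P)
Q(G, K) = -5 - 2*K
l(U, d) = 25 (l(U, d) = (-5 - 2*(-5))² = (-5 + 10)² = 5² = 25)
-l(762, -432) = -1*25 = -25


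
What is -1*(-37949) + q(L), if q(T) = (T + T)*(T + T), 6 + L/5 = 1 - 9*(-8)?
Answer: 486849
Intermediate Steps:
L = 335 (L = -30 + 5*(1 - 9*(-8)) = -30 + 5*(1 + 72) = -30 + 5*73 = -30 + 365 = 335)
q(T) = 4*T² (q(T) = (2*T)*(2*T) = 4*T²)
-1*(-37949) + q(L) = -1*(-37949) + 4*335² = 37949 + 4*112225 = 37949 + 448900 = 486849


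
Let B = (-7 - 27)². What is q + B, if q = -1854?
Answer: -698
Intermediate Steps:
B = 1156 (B = (-34)² = 1156)
q + B = -1854 + 1156 = -698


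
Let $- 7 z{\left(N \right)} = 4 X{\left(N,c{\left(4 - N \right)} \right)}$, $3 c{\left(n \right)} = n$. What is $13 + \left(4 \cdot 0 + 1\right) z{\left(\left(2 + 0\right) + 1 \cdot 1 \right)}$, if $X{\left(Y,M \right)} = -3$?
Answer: $\frac{103}{7} \approx 14.714$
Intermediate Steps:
$c{\left(n \right)} = \frac{n}{3}$
$z{\left(N \right)} = \frac{12}{7}$ ($z{\left(N \right)} = - \frac{4 \left(-3\right)}{7} = \left(- \frac{1}{7}\right) \left(-12\right) = \frac{12}{7}$)
$13 + \left(4 \cdot 0 + 1\right) z{\left(\left(2 + 0\right) + 1 \cdot 1 \right)} = 13 + \left(4 \cdot 0 + 1\right) \frac{12}{7} = 13 + \left(0 + 1\right) \frac{12}{7} = 13 + 1 \cdot \frac{12}{7} = 13 + \frac{12}{7} = \frac{103}{7}$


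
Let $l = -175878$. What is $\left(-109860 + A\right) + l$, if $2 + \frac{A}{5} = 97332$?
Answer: $200912$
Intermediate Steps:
$A = 486650$ ($A = -10 + 5 \cdot 97332 = -10 + 486660 = 486650$)
$\left(-109860 + A\right) + l = \left(-109860 + 486650\right) - 175878 = 376790 - 175878 = 200912$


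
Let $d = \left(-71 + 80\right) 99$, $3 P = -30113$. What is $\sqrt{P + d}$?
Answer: $\frac{28 i \sqrt{105}}{3} \approx 95.638 i$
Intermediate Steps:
$P = - \frac{30113}{3}$ ($P = \frac{1}{3} \left(-30113\right) = - \frac{30113}{3} \approx -10038.0$)
$d = 891$ ($d = 9 \cdot 99 = 891$)
$\sqrt{P + d} = \sqrt{- \frac{30113}{3} + 891} = \sqrt{- \frac{27440}{3}} = \frac{28 i \sqrt{105}}{3}$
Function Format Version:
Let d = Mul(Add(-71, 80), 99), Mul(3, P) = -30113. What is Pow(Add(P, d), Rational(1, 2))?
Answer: Mul(Rational(28, 3), I, Pow(105, Rational(1, 2))) ≈ Mul(95.638, I)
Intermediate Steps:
P = Rational(-30113, 3) (P = Mul(Rational(1, 3), -30113) = Rational(-30113, 3) ≈ -10038.)
d = 891 (d = Mul(9, 99) = 891)
Pow(Add(P, d), Rational(1, 2)) = Pow(Add(Rational(-30113, 3), 891), Rational(1, 2)) = Pow(Rational(-27440, 3), Rational(1, 2)) = Mul(Rational(28, 3), I, Pow(105, Rational(1, 2)))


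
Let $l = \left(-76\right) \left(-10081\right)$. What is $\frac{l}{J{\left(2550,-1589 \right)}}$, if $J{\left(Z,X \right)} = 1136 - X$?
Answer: $\frac{766156}{2725} \approx 281.16$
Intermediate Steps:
$l = 766156$
$\frac{l}{J{\left(2550,-1589 \right)}} = \frac{766156}{1136 - -1589} = \frac{766156}{1136 + 1589} = \frac{766156}{2725}$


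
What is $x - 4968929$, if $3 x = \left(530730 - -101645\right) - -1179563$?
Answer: $- \frac{13094849}{3} \approx -4.365 \cdot 10^{6}$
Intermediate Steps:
$x = \frac{1811938}{3}$ ($x = \frac{\left(530730 - -101645\right) - -1179563}{3} = \frac{\left(530730 + 101645\right) + 1179563}{3} = \frac{632375 + 1179563}{3} = \frac{1}{3} \cdot 1811938 = \frac{1811938}{3} \approx 6.0398 \cdot 10^{5}$)
$x - 4968929 = \frac{1811938}{3} - 4968929 = - \frac{13094849}{3}$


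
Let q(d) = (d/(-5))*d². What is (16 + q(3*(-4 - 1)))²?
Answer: 477481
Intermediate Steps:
q(d) = -d³/5 (q(d) = (d*(-⅕))*d² = (-d/5)*d² = -d³/5)
(16 + q(3*(-4 - 1)))² = (16 - 27*(-4 - 1)³/5)² = (16 - (3*(-5))³/5)² = (16 - ⅕*(-15)³)² = (16 - ⅕*(-3375))² = (16 + 675)² = 691² = 477481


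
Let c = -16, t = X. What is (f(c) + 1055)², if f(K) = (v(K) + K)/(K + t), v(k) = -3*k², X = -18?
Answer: 335878929/289 ≈ 1.1622e+6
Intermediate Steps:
t = -18
f(K) = (K - 3*K²)/(-18 + K) (f(K) = (-3*K² + K)/(K - 18) = (K - 3*K²)/(-18 + K))
(f(c) + 1055)² = (-16*(1 - 3*(-16))/(-18 - 16) + 1055)² = (-16*(1 + 48)/(-34) + 1055)² = (-16*(-1/34)*49 + 1055)² = (392/17 + 1055)² = (18327/17)² = 335878929/289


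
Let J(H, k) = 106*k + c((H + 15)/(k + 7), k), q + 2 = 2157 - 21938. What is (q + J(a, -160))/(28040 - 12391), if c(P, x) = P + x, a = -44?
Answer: -5646130/2394297 ≈ -2.3582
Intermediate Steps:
q = -19783 (q = -2 + (2157 - 21938) = -2 - 19781 = -19783)
J(H, k) = 107*k + (15 + H)/(7 + k) (J(H, k) = 106*k + ((H + 15)/(k + 7) + k) = 106*k + ((15 + H)/(7 + k) + k) = 106*k + (k + (15 + H)/(7 + k)) = 107*k + (15 + H)/(7 + k))
(q + J(a, -160))/(28040 - 12391) = (-19783 + (15 - 44 + 107*(-160)*(7 - 160))/(7 - 160))/(28040 - 12391) = (-19783 + (15 - 44 + 107*(-160)*(-153))/(-153))/15649 = (-19783 - (15 - 44 + 2619360)/153)*(1/15649) = (-19783 - 1/153*2619331)*(1/15649) = (-19783 - 2619331/153)*(1/15649) = -5646130/153*1/15649 = -5646130/2394297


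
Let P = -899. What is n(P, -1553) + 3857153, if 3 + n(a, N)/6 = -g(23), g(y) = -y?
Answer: 3857273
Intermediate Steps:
n(a, N) = 120 (n(a, N) = -18 + 6*(-(-1)*23) = -18 + 6*(-1*(-23)) = -18 + 6*23 = -18 + 138 = 120)
n(P, -1553) + 3857153 = 120 + 3857153 = 3857273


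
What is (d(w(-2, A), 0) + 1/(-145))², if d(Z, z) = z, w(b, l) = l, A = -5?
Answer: 1/21025 ≈ 4.7562e-5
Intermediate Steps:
(d(w(-2, A), 0) + 1/(-145))² = (0 + 1/(-145))² = (0 - 1/145)² = (-1/145)² = 1/21025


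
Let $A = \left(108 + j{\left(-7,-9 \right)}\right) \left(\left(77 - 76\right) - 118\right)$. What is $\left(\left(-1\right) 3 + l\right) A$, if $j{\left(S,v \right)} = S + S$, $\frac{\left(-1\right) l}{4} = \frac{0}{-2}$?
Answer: $32994$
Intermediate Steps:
$l = 0$ ($l = - 4 \frac{0}{-2} = - 4 \cdot 0 \left(- \frac{1}{2}\right) = \left(-4\right) 0 = 0$)
$j{\left(S,v \right)} = 2 S$
$A = -10998$ ($A = \left(108 + 2 \left(-7\right)\right) \left(\left(77 - 76\right) - 118\right) = \left(108 - 14\right) \left(\left(77 - 76\right) - 118\right) = 94 \left(1 - 118\right) = 94 \left(-117\right) = -10998$)
$\left(\left(-1\right) 3 + l\right) A = \left(\left(-1\right) 3 + 0\right) \left(-10998\right) = \left(-3 + 0\right) \left(-10998\right) = \left(-3\right) \left(-10998\right) = 32994$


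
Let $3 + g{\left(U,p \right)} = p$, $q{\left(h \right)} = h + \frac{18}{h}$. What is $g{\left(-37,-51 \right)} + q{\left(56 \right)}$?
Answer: $\frac{65}{28} \approx 2.3214$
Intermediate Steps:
$g{\left(U,p \right)} = -3 + p$
$g{\left(-37,-51 \right)} + q{\left(56 \right)} = \left(-3 - 51\right) + \left(56 + \frac{18}{56}\right) = -54 + \left(56 + 18 \cdot \frac{1}{56}\right) = -54 + \left(56 + \frac{9}{28}\right) = -54 + \frac{1577}{28} = \frac{65}{28}$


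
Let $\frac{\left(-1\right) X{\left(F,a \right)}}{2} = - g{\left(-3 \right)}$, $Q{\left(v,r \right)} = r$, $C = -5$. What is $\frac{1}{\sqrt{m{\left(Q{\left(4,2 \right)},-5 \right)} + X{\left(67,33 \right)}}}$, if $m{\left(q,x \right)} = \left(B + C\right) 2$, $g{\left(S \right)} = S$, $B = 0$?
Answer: $- \frac{i}{4} \approx - 0.25 i$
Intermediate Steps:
$m{\left(q,x \right)} = -10$ ($m{\left(q,x \right)} = \left(0 - 5\right) 2 = \left(-5\right) 2 = -10$)
$X{\left(F,a \right)} = -6$ ($X{\left(F,a \right)} = - 2 \left(\left(-1\right) \left(-3\right)\right) = \left(-2\right) 3 = -6$)
$\frac{1}{\sqrt{m{\left(Q{\left(4,2 \right)},-5 \right)} + X{\left(67,33 \right)}}} = \frac{1}{\sqrt{-10 - 6}} = \frac{1}{\sqrt{-16}} = \frac{1}{4 i} = - \frac{i}{4}$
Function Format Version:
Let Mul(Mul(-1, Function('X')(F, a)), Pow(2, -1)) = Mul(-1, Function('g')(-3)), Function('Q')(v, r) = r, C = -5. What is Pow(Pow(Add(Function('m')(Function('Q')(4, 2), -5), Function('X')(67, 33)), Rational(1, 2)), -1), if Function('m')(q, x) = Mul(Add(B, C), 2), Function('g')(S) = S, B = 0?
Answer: Mul(Rational(-1, 4), I) ≈ Mul(-0.25000, I)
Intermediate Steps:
Function('m')(q, x) = -10 (Function('m')(q, x) = Mul(Add(0, -5), 2) = Mul(-5, 2) = -10)
Function('X')(F, a) = -6 (Function('X')(F, a) = Mul(-2, Mul(-1, -3)) = Mul(-2, 3) = -6)
Pow(Pow(Add(Function('m')(Function('Q')(4, 2), -5), Function('X')(67, 33)), Rational(1, 2)), -1) = Pow(Pow(Add(-10, -6), Rational(1, 2)), -1) = Pow(Pow(-16, Rational(1, 2)), -1) = Pow(Mul(4, I), -1) = Mul(Rational(-1, 4), I)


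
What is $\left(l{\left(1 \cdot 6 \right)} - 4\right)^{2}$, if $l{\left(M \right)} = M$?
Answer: $4$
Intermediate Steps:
$\left(l{\left(1 \cdot 6 \right)} - 4\right)^{2} = \left(1 \cdot 6 - 4\right)^{2} = \left(6 - 4\right)^{2} = 2^{2} = 4$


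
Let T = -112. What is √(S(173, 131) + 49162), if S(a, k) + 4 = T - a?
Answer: √48873 ≈ 221.07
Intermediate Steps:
S(a, k) = -116 - a (S(a, k) = -4 + (-112 - a) = -116 - a)
√(S(173, 131) + 49162) = √((-116 - 1*173) + 49162) = √((-116 - 173) + 49162) = √(-289 + 49162) = √48873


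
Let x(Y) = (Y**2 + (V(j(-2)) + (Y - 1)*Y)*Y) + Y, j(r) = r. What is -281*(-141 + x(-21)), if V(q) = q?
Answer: 2636061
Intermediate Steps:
x(Y) = Y + Y**2 + Y*(-2 + Y*(-1 + Y)) (x(Y) = (Y**2 + (-2 + (Y - 1)*Y)*Y) + Y = (Y**2 + (-2 + (-1 + Y)*Y)*Y) + Y = (Y**2 + (-2 + Y*(-1 + Y))*Y) + Y = (Y**2 + Y*(-2 + Y*(-1 + Y))) + Y = Y + Y**2 + Y*(-2 + Y*(-1 + Y)))
-281*(-141 + x(-21)) = -281*(-141 + ((-21)**3 - 1*(-21))) = -281*(-141 + (-9261 + 21)) = -281*(-141 - 9240) = -281*(-9381) = 2636061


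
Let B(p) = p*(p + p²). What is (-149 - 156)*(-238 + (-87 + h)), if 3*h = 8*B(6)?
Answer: -105835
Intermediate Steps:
h = 672 (h = (8*(6²*(1 + 6)))/3 = (8*(36*7))/3 = (8*252)/3 = (⅓)*2016 = 672)
(-149 - 156)*(-238 + (-87 + h)) = (-149 - 156)*(-238 + (-87 + 672)) = -305*(-238 + 585) = -305*347 = -105835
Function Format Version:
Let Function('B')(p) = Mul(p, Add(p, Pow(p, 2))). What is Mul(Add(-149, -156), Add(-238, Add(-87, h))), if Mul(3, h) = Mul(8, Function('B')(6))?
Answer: -105835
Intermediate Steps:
h = 672 (h = Mul(Rational(1, 3), Mul(8, Mul(Pow(6, 2), Add(1, 6)))) = Mul(Rational(1, 3), Mul(8, Mul(36, 7))) = Mul(Rational(1, 3), Mul(8, 252)) = Mul(Rational(1, 3), 2016) = 672)
Mul(Add(-149, -156), Add(-238, Add(-87, h))) = Mul(Add(-149, -156), Add(-238, Add(-87, 672))) = Mul(-305, Add(-238, 585)) = Mul(-305, 347) = -105835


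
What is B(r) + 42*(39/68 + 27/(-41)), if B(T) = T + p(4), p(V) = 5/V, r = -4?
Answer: -17621/2788 ≈ -6.3203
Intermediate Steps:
B(T) = 5/4 + T (B(T) = T + 5/4 = 5/4 + T)
B(r) + 42*(39/68 + 27/(-41)) = (5/4 - 4) + 42*(39/68 + 27/(-41)) = -11/4 + 42*(39*(1/68) + 27*(-1/41)) = -11/4 + 42*(39/68 - 27/41) = -11/4 + 42*(-237/2788) = -11/4 - 4977/1394 = -17621/2788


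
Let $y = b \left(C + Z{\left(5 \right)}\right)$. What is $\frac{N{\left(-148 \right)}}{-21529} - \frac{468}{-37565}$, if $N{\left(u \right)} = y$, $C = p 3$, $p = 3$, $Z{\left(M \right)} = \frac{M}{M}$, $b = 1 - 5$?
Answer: $\frac{11578172}{808736885} \approx 0.014316$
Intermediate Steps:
$b = -4$
$Z{\left(M \right)} = 1$
$C = 9$ ($C = 3 \cdot 3 = 9$)
$y = -40$ ($y = - 4 \left(9 + 1\right) = \left(-4\right) 10 = -40$)
$N{\left(u \right)} = -40$
$\frac{N{\left(-148 \right)}}{-21529} - \frac{468}{-37565} = - \frac{40}{-21529} - \frac{468}{-37565} = \left(-40\right) \left(- \frac{1}{21529}\right) - - \frac{468}{37565} = \frac{40}{21529} + \frac{468}{37565} = \frac{11578172}{808736885}$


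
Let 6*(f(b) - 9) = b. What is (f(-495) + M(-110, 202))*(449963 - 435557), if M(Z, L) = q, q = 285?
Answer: 3046869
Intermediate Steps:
M(Z, L) = 285
f(b) = 9 + b/6
(f(-495) + M(-110, 202))*(449963 - 435557) = ((9 + (1/6)*(-495)) + 285)*(449963 - 435557) = ((9 - 165/2) + 285)*14406 = (-147/2 + 285)*14406 = (423/2)*14406 = 3046869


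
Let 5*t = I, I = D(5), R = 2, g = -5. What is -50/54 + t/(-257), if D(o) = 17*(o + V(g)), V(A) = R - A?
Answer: -37633/34695 ≈ -1.0847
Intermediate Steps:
V(A) = 2 - A
D(o) = 119 + 17*o (D(o) = 17*(o + (2 - 1*(-5))) = 17*(o + (2 + 5)) = 17*(o + 7) = 17*(7 + o) = 119 + 17*o)
I = 204 (I = 119 + 17*5 = 119 + 85 = 204)
t = 204/5 (t = (⅕)*204 = 204/5 ≈ 40.800)
-50/54 + t/(-257) = -50/54 + (204/5)/(-257) = -50*1/54 + (204/5)*(-1/257) = -25/27 - 204/1285 = -37633/34695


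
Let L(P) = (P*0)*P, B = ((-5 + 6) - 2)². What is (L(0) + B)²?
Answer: 1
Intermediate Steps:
B = 1 (B = (1 - 2)² = (-1)² = 1)
L(P) = 0 (L(P) = 0*P = 0)
(L(0) + B)² = (0 + 1)² = 1² = 1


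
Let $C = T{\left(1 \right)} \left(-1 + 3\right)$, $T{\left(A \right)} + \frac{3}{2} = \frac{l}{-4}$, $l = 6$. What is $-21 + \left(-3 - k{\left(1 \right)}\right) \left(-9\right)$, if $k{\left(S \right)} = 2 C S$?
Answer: $-102$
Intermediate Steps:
$T{\left(A \right)} = -3$ ($T{\left(A \right)} = - \frac{3}{2} + \frac{6}{-4} = - \frac{3}{2} + 6 \left(- \frac{1}{4}\right) = - \frac{3}{2} - \frac{3}{2} = -3$)
$C = -6$ ($C = - 3 \left(-1 + 3\right) = \left(-3\right) 2 = -6$)
$k{\left(S \right)} = - 12 S$ ($k{\left(S \right)} = 2 \left(-6\right) S = - 12 S$)
$-21 + \left(-3 - k{\left(1 \right)}\right) \left(-9\right) = -21 + \left(-3 - \left(-12\right) 1\right) \left(-9\right) = -21 + \left(-3 - -12\right) \left(-9\right) = -21 + \left(-3 + 12\right) \left(-9\right) = -21 + 9 \left(-9\right) = -21 - 81 = -102$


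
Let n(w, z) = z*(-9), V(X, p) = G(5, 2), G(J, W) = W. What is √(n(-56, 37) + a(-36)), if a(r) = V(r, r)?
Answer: I*√331 ≈ 18.193*I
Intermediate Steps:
V(X, p) = 2
n(w, z) = -9*z
a(r) = 2
√(n(-56, 37) + a(-36)) = √(-9*37 + 2) = √(-333 + 2) = √(-331) = I*√331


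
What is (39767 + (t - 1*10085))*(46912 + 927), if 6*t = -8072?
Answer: 4066793390/3 ≈ 1.3556e+9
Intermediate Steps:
t = -4036/3 (t = (⅙)*(-8072) = -4036/3 ≈ -1345.3)
(39767 + (t - 1*10085))*(46912 + 927) = (39767 + (-4036/3 - 1*10085))*(46912 + 927) = (39767 + (-4036/3 - 10085))*47839 = (39767 - 34291/3)*47839 = (85010/3)*47839 = 4066793390/3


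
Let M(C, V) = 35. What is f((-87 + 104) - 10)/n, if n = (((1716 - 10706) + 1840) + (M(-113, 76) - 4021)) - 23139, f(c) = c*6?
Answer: -14/11425 ≈ -0.0012254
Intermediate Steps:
f(c) = 6*c
n = -34275 (n = (((1716 - 10706) + 1840) + (35 - 4021)) - 23139 = ((-8990 + 1840) - 3986) - 23139 = (-7150 - 3986) - 23139 = -11136 - 23139 = -34275)
f((-87 + 104) - 10)/n = (6*((-87 + 104) - 10))/(-34275) = (6*(17 - 10))*(-1/34275) = (6*7)*(-1/34275) = 42*(-1/34275) = -14/11425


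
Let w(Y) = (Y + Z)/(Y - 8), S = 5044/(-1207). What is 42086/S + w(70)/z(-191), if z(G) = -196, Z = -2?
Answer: -19290476028/1915459 ≈ -10071.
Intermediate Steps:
S = -5044/1207 (S = 5044*(-1/1207) = -5044/1207 ≈ -4.1790)
w(Y) = (-2 + Y)/(-8 + Y) (w(Y) = (Y - 2)/(Y - 8) = (-2 + Y)/(-8 + Y))
42086/S + w(70)/z(-191) = 42086/(-5044/1207) + ((-2 + 70)/(-8 + 70))/(-196) = 42086*(-1207/5044) + (68/62)*(-1/196) = -25398901/2522 + ((1/62)*68)*(-1/196) = -25398901/2522 + (34/31)*(-1/196) = -25398901/2522 - 17/3038 = -19290476028/1915459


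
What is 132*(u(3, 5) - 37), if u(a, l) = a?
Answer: -4488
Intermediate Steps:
132*(u(3, 5) - 37) = 132*(3 - 37) = 132*(-34) = -4488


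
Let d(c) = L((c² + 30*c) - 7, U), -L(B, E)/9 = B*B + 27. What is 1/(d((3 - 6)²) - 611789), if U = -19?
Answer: -1/1677056 ≈ -5.9628e-7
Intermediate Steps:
L(B, E) = -243 - 9*B² (L(B, E) = -9*(B*B + 27) = -9*(B² + 27) = -9*(27 + B²) = -243 - 9*B²)
d(c) = -243 - 9*(-7 + c² + 30*c)² (d(c) = -243 - 9*((c² + 30*c) - 7)² = -243 - 9*(-7 + c² + 30*c)²)
1/(d((3 - 6)²) - 611789) = 1/((-243 - 9*(-7 + ((3 - 6)²)² + 30*(3 - 6)²)²) - 611789) = 1/((-243 - 9*(-7 + ((-3)²)² + 30*(-3)²)²) - 611789) = 1/((-243 - 9*(-7 + 9² + 30*9)²) - 611789) = 1/((-243 - 9*(-7 + 81 + 270)²) - 611789) = 1/((-243 - 9*344²) - 611789) = 1/((-243 - 9*118336) - 611789) = 1/((-243 - 1065024) - 611789) = 1/(-1065267 - 611789) = 1/(-1677056) = -1/1677056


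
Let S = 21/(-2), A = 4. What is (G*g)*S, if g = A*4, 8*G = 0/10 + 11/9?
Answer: -77/3 ≈ -25.667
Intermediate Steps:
S = -21/2 (S = 21*(-1/2) = -21/2 ≈ -10.500)
G = 11/72 (G = (0/10 + 11/9)/8 = (0*(1/10) + 11*(1/9))/8 = (0 + 11/9)/8 = (1/8)*(11/9) = 11/72 ≈ 0.15278)
g = 16 (g = 4*4 = 16)
(G*g)*S = ((11/72)*16)*(-21/2) = (22/9)*(-21/2) = -77/3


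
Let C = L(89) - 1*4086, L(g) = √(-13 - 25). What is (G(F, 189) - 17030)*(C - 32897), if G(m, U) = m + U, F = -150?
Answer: 628378153 - 16991*I*√38 ≈ 6.2838e+8 - 1.0474e+5*I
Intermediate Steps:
L(g) = I*√38 (L(g) = √(-38) = I*√38)
G(m, U) = U + m
C = -4086 + I*√38 (C = I*√38 - 1*4086 = I*√38 - 4086 = -4086 + I*√38 ≈ -4086.0 + 6.1644*I)
(G(F, 189) - 17030)*(C - 32897) = ((189 - 150) - 17030)*((-4086 + I*√38) - 32897) = (39 - 17030)*(-36983 + I*√38) = -16991*(-36983 + I*√38) = 628378153 - 16991*I*√38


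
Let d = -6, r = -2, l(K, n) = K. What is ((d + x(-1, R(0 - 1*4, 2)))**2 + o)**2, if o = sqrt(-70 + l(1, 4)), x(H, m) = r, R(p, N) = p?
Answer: (64 + I*sqrt(69))**2 ≈ 4027.0 + 1063.2*I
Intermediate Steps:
x(H, m) = -2
o = I*sqrt(69) (o = sqrt(-70 + 1) = sqrt(-69) = I*sqrt(69) ≈ 8.3066*I)
((d + x(-1, R(0 - 1*4, 2)))**2 + o)**2 = ((-6 - 2)**2 + I*sqrt(69))**2 = ((-8)**2 + I*sqrt(69))**2 = (64 + I*sqrt(69))**2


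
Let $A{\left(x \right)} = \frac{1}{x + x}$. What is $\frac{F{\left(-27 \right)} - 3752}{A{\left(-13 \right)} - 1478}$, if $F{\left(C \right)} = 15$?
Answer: $\frac{97162}{38429} \approx 2.5284$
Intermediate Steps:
$A{\left(x \right)} = \frac{1}{2 x}$
$\frac{F{\left(-27 \right)} - 3752}{A{\left(-13 \right)} - 1478} = \frac{15 - 3752}{\frac{1}{2 \left(-13\right)} - 1478} = - \frac{3737}{\frac{1}{2} \left(- \frac{1}{13}\right) - 1478} = - \frac{3737}{- \frac{1}{26} - 1478} = - \frac{3737}{- \frac{38429}{26}} = \left(-3737\right) \left(- \frac{26}{38429}\right) = \frac{97162}{38429}$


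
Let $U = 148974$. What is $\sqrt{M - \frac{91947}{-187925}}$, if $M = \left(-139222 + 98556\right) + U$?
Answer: $\frac{\sqrt{153000062190899}}{37585} \approx 329.1$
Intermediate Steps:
$M = 108308$ ($M = \left(-139222 + 98556\right) + 148974 = -40666 + 148974 = 108308$)
$\sqrt{M - \frac{91947}{-187925}} = \sqrt{108308 - \frac{91947}{-187925}} = \sqrt{108308 - - \frac{91947}{187925}} = \sqrt{108308 + \frac{91947}{187925}} = \sqrt{\frac{20353872847}{187925}} = \frac{\sqrt{153000062190899}}{37585}$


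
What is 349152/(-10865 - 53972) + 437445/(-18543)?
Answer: -11612315667/400757497 ≈ -28.976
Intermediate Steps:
349152/(-10865 - 53972) + 437445/(-18543) = 349152/(-64837) + 437445*(-1/18543) = 349152*(-1/64837) - 145815/6181 = -349152/64837 - 145815/6181 = -11612315667/400757497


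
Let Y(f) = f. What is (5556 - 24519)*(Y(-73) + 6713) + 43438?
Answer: -125870882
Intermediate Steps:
(5556 - 24519)*(Y(-73) + 6713) + 43438 = (5556 - 24519)*(-73 + 6713) + 43438 = -18963*6640 + 43438 = -125914320 + 43438 = -125870882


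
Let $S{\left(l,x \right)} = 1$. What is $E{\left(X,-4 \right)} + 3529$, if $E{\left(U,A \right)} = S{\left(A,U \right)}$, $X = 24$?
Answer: $3530$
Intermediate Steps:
$E{\left(U,A \right)} = 1$
$E{\left(X,-4 \right)} + 3529 = 1 + 3529 = 3530$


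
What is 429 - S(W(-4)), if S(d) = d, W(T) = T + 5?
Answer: 428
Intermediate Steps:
W(T) = 5 + T
429 - S(W(-4)) = 429 - (5 - 4) = 429 - 1*1 = 429 - 1 = 428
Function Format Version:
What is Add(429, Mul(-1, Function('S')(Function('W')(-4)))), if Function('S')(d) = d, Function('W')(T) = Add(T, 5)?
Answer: 428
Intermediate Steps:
Function('W')(T) = Add(5, T)
Add(429, Mul(-1, Function('S')(Function('W')(-4)))) = Add(429, Mul(-1, Add(5, -4))) = Add(429, Mul(-1, 1)) = Add(429, -1) = 428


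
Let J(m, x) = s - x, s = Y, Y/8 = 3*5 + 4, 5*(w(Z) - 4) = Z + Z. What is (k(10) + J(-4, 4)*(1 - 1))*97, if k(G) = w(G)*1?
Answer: 776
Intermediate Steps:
w(Z) = 4 + 2*Z/5 (w(Z) = 4 + (Z + Z)/5 = 4 + (2*Z)/5 = 4 + 2*Z/5)
Y = 152 (Y = 8*(3*5 + 4) = 8*(15 + 4) = 8*19 = 152)
s = 152
J(m, x) = 152 - x
k(G) = 4 + 2*G/5 (k(G) = (4 + 2*G/5)*1 = 4 + 2*G/5)
(k(10) + J(-4, 4)*(1 - 1))*97 = ((4 + (2/5)*10) + (152 - 1*4)*(1 - 1))*97 = ((4 + 4) + (152 - 4)*0)*97 = (8 + 148*0)*97 = (8 + 0)*97 = 8*97 = 776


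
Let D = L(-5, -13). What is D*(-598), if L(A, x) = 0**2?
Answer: 0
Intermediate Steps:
L(A, x) = 0
D = 0
D*(-598) = 0*(-598) = 0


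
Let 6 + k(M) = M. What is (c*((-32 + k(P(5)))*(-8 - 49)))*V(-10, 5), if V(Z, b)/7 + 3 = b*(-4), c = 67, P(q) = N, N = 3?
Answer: -21520065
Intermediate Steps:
P(q) = 3
k(M) = -6 + M
V(Z, b) = -21 - 28*b (V(Z, b) = -21 + 7*(b*(-4)) = -21 + 7*(-4*b) = -21 - 28*b)
(c*((-32 + k(P(5)))*(-8 - 49)))*V(-10, 5) = (67*((-32 + (-6 + 3))*(-8 - 49)))*(-21 - 28*5) = (67*((-32 - 3)*(-57)))*(-21 - 140) = (67*(-35*(-57)))*(-161) = (67*1995)*(-161) = 133665*(-161) = -21520065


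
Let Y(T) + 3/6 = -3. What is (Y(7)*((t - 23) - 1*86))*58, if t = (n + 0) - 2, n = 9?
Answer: 20706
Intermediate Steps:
Y(T) = -7/2 (Y(T) = -½ - 3 = -7/2)
t = 7 (t = (9 + 0) - 2 = 9 - 2 = 7)
(Y(7)*((t - 23) - 1*86))*58 = -7*((7 - 23) - 1*86)/2*58 = -7*(-16 - 86)/2*58 = -7/2*(-102)*58 = 357*58 = 20706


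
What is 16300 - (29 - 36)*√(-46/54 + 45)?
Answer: 16300 + 14*√894/9 ≈ 16347.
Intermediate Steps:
16300 - (29 - 36)*√(-46/54 + 45) = 16300 - (-7)*√(-46*1/54 + 45) = 16300 - (-7)*√(-23/27 + 45) = 16300 - (-7)*√(1192/27) = 16300 - (-7)*2*√894/9 = 16300 - (-14)*√894/9 = 16300 + 14*√894/9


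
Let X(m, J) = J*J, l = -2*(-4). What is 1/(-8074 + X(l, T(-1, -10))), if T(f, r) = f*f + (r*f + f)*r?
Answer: -1/153 ≈ -0.0065359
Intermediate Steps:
l = 8
T(f, r) = f² + r*(f + f*r) (T(f, r) = f² + (f*r + f)*r = f² + (f + f*r)*r = f² + r*(f + f*r))
X(m, J) = J²
1/(-8074 + X(l, T(-1, -10))) = 1/(-8074 + (-(-1 - 10 + (-10)²))²) = 1/(-8074 + (-(-1 - 10 + 100))²) = 1/(-8074 + (-1*89)²) = 1/(-8074 + (-89)²) = 1/(-8074 + 7921) = 1/(-153) = -1/153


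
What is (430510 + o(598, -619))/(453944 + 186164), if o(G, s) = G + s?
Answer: 430489/640108 ≈ 0.67253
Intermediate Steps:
(430510 + o(598, -619))/(453944 + 186164) = (430510 + (598 - 619))/(453944 + 186164) = (430510 - 21)/640108 = 430489*(1/640108) = 430489/640108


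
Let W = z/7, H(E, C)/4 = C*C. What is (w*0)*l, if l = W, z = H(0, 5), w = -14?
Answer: 0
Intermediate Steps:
H(E, C) = 4*C² (H(E, C) = 4*(C*C) = 4*C²)
z = 100 (z = 4*5² = 4*25 = 100)
W = 100/7 ≈ 14.286
l = 100/7 ≈ 14.286
(w*0)*l = -14*0*(100/7) = 0*(100/7) = 0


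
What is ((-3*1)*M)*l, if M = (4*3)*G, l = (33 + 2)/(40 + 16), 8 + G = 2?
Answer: 135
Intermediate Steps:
G = -6 (G = -8 + 2 = -6)
l = 5/8 (l = 35/56 = 35*(1/56) = 5/8 ≈ 0.62500)
M = -72 (M = (4*3)*(-6) = 12*(-6) = -72)
((-3*1)*M)*l = (-3*1*(-72))*(5/8) = -3*(-72)*(5/8) = 216*(5/8) = 135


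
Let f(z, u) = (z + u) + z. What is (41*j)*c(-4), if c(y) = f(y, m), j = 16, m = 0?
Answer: -5248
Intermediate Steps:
f(z, u) = u + 2*z (f(z, u) = (u + z) + z = u + 2*z)
c(y) = 2*y (c(y) = 0 + 2*y = 2*y)
(41*j)*c(-4) = (41*16)*(2*(-4)) = 656*(-8) = -5248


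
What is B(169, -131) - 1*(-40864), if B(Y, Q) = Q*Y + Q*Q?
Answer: 35886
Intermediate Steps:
B(Y, Q) = Q**2 + Q*Y (B(Y, Q) = Q*Y + Q**2 = Q**2 + Q*Y)
B(169, -131) - 1*(-40864) = -131*(-131 + 169) - 1*(-40864) = -131*38 + 40864 = -4978 + 40864 = 35886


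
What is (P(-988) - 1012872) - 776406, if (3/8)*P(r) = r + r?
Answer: -5383642/3 ≈ -1.7945e+6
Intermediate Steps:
P(r) = 16*r/3 (P(r) = 8*(r + r)/3 = 8*(2*r)/3 = 16*r/3)
(P(-988) - 1012872) - 776406 = ((16/3)*(-988) - 1012872) - 776406 = (-15808/3 - 1012872) - 776406 = -3054424/3 - 776406 = -5383642/3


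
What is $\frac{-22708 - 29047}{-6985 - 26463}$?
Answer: $\frac{51755}{33448} \approx 1.5473$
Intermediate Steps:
$\frac{-22708 - 29047}{-6985 - 26463} = - \frac{51755}{-33448} = \left(-51755\right) \left(- \frac{1}{33448}\right) = \frac{51755}{33448}$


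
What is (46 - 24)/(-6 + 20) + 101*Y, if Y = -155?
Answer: -109574/7 ≈ -15653.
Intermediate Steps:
(46 - 24)/(-6 + 20) + 101*Y = (46 - 24)/(-6 + 20) + 101*(-155) = 22/14 - 15655 = 22*(1/14) - 15655 = 11/7 - 15655 = -109574/7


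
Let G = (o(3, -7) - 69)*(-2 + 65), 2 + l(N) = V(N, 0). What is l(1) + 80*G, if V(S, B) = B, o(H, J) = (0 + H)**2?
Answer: -302402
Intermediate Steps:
o(H, J) = H**2
l(N) = -2 (l(N) = -2 + 0 = -2)
G = -3780 (G = (3**2 - 69)*(-2 + 65) = (9 - 69)*63 = -60*63 = -3780)
l(1) + 80*G = -2 + 80*(-3780) = -2 - 302400 = -302402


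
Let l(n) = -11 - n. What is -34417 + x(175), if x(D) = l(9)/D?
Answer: -1204599/35 ≈ -34417.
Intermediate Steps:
x(D) = -20/D (x(D) = (-11 - 1*9)/D = (-11 - 9)/D = -20/D)
-34417 + x(175) = -34417 - 20/175 = -34417 - 20*1/175 = -34417 - 4/35 = -1204599/35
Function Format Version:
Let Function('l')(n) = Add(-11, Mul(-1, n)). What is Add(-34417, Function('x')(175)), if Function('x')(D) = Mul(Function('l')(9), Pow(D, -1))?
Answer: Rational(-1204599, 35) ≈ -34417.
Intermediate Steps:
Function('x')(D) = Mul(-20, Pow(D, -1)) (Function('x')(D) = Mul(Add(-11, Mul(-1, 9)), Pow(D, -1)) = Mul(Add(-11, -9), Pow(D, -1)) = Mul(-20, Pow(D, -1)))
Add(-34417, Function('x')(175)) = Add(-34417, Mul(-20, Pow(175, -1))) = Add(-34417, Mul(-20, Rational(1, 175))) = Add(-34417, Rational(-4, 35)) = Rational(-1204599, 35)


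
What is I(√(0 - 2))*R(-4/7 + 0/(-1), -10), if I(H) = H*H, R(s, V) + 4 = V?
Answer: 28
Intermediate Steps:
R(s, V) = -4 + V
I(H) = H²
I(√(0 - 2))*R(-4/7 + 0/(-1), -10) = (√(0 - 2))²*(-4 - 10) = (√(-2))²*(-14) = (I*√2)²*(-14) = -2*(-14) = 28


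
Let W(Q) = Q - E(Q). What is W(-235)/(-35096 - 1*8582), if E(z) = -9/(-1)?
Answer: 122/21839 ≈ 0.0055863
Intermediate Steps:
E(z) = 9 (E(z) = -9*(-1) = 9)
W(Q) = -9 + Q (W(Q) = Q - 1*9 = Q - 9 = -9 + Q)
W(-235)/(-35096 - 1*8582) = (-9 - 235)/(-35096 - 1*8582) = -244/(-35096 - 8582) = -244/(-43678) = -244*(-1/43678) = 122/21839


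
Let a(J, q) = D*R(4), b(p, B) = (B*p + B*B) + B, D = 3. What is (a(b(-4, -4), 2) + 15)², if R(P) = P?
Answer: 729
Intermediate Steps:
b(p, B) = B + B² + B*p (b(p, B) = (B*p + B²) + B = (B² + B*p) + B = B + B² + B*p)
a(J, q) = 12 (a(J, q) = 3*4 = 12)
(a(b(-4, -4), 2) + 15)² = (12 + 15)² = 27² = 729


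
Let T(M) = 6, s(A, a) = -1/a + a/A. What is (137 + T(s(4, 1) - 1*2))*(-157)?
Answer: -22451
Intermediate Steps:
(137 + T(s(4, 1) - 1*2))*(-157) = (137 + 6)*(-157) = 143*(-157) = -22451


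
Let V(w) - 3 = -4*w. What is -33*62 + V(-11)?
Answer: -1999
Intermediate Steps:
V(w) = 3 - 4*w
-33*62 + V(-11) = -33*62 + (3 - 4*(-11)) = -2046 + (3 + 44) = -2046 + 47 = -1999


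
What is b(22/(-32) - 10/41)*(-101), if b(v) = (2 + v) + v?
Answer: -4545/328 ≈ -13.857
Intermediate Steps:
b(v) = 2 + 2*v
b(22/(-32) - 10/41)*(-101) = (2 + 2*(22/(-32) - 10/41))*(-101) = (2 + 2*(22*(-1/32) - 10*1/41))*(-101) = (2 + 2*(-11/16 - 10/41))*(-101) = (2 + 2*(-611/656))*(-101) = (2 - 611/328)*(-101) = (45/328)*(-101) = -4545/328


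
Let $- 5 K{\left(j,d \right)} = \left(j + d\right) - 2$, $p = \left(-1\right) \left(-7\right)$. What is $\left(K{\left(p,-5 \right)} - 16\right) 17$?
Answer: $-272$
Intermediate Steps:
$p = 7$
$K{\left(j,d \right)} = \frac{2}{5} - \frac{d}{5} - \frac{j}{5}$ ($K{\left(j,d \right)} = - \frac{\left(j + d\right) - 2}{5} = - \frac{\left(d + j\right) - 2}{5} = - \frac{-2 + d + j}{5} = \frac{2}{5} - \frac{d}{5} - \frac{j}{5}$)
$\left(K{\left(p,-5 \right)} - 16\right) 17 = \left(\left(\frac{2}{5} - -1 - \frac{7}{5}\right) - 16\right) 17 = \left(\left(\frac{2}{5} + 1 - \frac{7}{5}\right) - 16\right) 17 = \left(0 - 16\right) 17 = \left(-16\right) 17 = -272$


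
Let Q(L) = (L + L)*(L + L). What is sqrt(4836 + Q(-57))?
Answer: 2*sqrt(4458) ≈ 133.54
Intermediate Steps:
Q(L) = 4*L**2 (Q(L) = (2*L)*(2*L) = 4*L**2)
sqrt(4836 + Q(-57)) = sqrt(4836 + 4*(-57)**2) = sqrt(4836 + 4*3249) = sqrt(4836 + 12996) = sqrt(17832) = 2*sqrt(4458)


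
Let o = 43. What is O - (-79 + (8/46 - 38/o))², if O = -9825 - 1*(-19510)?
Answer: 3258459996/978121 ≈ 3331.3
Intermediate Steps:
O = 9685 (O = -9825 + 19510 = 9685)
O - (-79 + (8/46 - 38/o))² = 9685 - (-79 + (8/46 - 38/43))² = 9685 - (-79 + (8*(1/46) - 38*1/43))² = 9685 - (-79 + (4/23 - 38/43))² = 9685 - (-79 - 702/989)² = 9685 - (-78833/989)² = 9685 - 1*6214641889/978121 = 9685 - 6214641889/978121 = 3258459996/978121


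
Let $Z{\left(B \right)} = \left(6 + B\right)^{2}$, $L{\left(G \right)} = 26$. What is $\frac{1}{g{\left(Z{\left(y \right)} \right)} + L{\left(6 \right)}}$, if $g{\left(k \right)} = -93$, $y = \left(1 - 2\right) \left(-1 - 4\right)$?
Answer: $- \frac{1}{67} \approx -0.014925$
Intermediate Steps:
$y = 5$ ($y = \left(-1\right) \left(-5\right) = 5$)
$\frac{1}{g{\left(Z{\left(y \right)} \right)} + L{\left(6 \right)}} = \frac{1}{-93 + 26} = \frac{1}{-67} = - \frac{1}{67}$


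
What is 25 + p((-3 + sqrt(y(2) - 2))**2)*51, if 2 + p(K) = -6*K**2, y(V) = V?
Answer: -24863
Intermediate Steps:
p(K) = -2 - 6*K**2
25 + p((-3 + sqrt(y(2) - 2))**2)*51 = 25 + (-2 - 6*(-3 + sqrt(2 - 2))**4)*51 = 25 + (-2 - 6*(-3 + sqrt(0))**4)*51 = 25 + (-2 - 6*(-3 + 0)**4)*51 = 25 + (-2 - 6*((-3)**2)**2)*51 = 25 + (-2 - 6*9**2)*51 = 25 + (-2 - 6*81)*51 = 25 + (-2 - 486)*51 = 25 - 488*51 = 25 - 24888 = -24863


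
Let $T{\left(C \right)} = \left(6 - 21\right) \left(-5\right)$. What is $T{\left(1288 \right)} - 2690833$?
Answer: $-2690758$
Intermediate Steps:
$T{\left(C \right)} = 75$ ($T{\left(C \right)} = \left(-15\right) \left(-5\right) = 75$)
$T{\left(1288 \right)} - 2690833 = 75 - 2690833 = -2690758$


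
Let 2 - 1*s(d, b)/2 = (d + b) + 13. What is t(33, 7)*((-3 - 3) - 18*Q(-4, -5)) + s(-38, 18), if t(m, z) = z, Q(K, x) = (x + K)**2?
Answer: -10230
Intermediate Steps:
Q(K, x) = (K + x)**2
s(d, b) = -22 - 2*b - 2*d (s(d, b) = 4 - 2*((d + b) + 13) = 4 - 2*((b + d) + 13) = 4 - 2*(13 + b + d) = 4 + (-26 - 2*b - 2*d) = -22 - 2*b - 2*d)
t(33, 7)*((-3 - 3) - 18*Q(-4, -5)) + s(-38, 18) = 7*((-3 - 3) - 18*(-4 - 5)**2) + (-22 - 2*18 - 2*(-38)) = 7*(-6 - 18*(-9)**2) + (-22 - 36 + 76) = 7*(-6 - 18*81) + 18 = 7*(-6 - 1458) + 18 = 7*(-1464) + 18 = -10248 + 18 = -10230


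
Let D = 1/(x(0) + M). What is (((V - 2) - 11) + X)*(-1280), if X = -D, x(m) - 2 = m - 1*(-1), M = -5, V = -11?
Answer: 30080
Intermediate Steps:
x(m) = 3 + m (x(m) = 2 + (m - 1*(-1)) = 2 + (m + 1) = 2 + (1 + m) = 3 + m)
D = -½ (D = 1/((3 + 0) - 5) = 1/(3 - 5) = 1/(-2) = -½ ≈ -0.50000)
X = ½ (X = -1*(-½) = ½ ≈ 0.50000)
(((V - 2) - 11) + X)*(-1280) = (((-11 - 2) - 11) + ½)*(-1280) = ((-13 - 11) + ½)*(-1280) = (-24 + ½)*(-1280) = -47/2*(-1280) = 30080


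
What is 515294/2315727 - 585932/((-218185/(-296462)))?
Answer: -402256887780807178/505256895495 ≈ -7.9614e+5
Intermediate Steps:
515294/2315727 - 585932/((-218185/(-296462))) = 515294*(1/2315727) - 585932/((-218185*(-1/296462))) = 515294/2315727 - 585932/218185/296462 = 515294/2315727 - 585932*296462/218185 = 515294/2315727 - 173706572584/218185 = -402256887780807178/505256895495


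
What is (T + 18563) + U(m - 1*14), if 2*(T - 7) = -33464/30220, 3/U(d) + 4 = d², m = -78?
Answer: 79124783699/4261020 ≈ 18569.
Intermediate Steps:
U(d) = 3/(-4 + d²)
T = 48702/7555 (T = 7 + (-33464/30220)/2 = 7 + (-33464*1/30220)/2 = 7 + (½)*(-8366/7555) = 7 - 4183/7555 = 48702/7555 ≈ 6.4463)
(T + 18563) + U(m - 1*14) = (48702/7555 + 18563) + 3/(-4 + (-78 - 1*14)²) = 140292167/7555 + 3/(-4 + (-78 - 14)²) = 140292167/7555 + 3/(-4 + (-92)²) = 140292167/7555 + 3/(-4 + 8464) = 140292167/7555 + 3/8460 = 140292167/7555 + 3*(1/8460) = 140292167/7555 + 1/2820 = 79124783699/4261020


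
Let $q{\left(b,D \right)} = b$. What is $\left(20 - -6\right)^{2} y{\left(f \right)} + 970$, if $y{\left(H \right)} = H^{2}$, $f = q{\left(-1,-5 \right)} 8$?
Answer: $44234$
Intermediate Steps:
$f = -8$ ($f = \left(-1\right) 8 = -8$)
$\left(20 - -6\right)^{2} y{\left(f \right)} + 970 = \left(20 - -6\right)^{2} \left(-8\right)^{2} + 970 = \left(20 + 6\right)^{2} \cdot 64 + 970 = 26^{2} \cdot 64 + 970 = 676 \cdot 64 + 970 = 43264 + 970 = 44234$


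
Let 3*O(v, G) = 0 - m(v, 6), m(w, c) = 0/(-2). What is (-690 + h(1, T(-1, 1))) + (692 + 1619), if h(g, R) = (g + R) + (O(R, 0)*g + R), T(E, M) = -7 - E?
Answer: 1610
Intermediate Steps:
m(w, c) = 0 (m(w, c) = 0*(-½) = 0)
O(v, G) = 0 (O(v, G) = (0 - 1*0)/3 = (0 + 0)/3 = (⅓)*0 = 0)
h(g, R) = g + 2*R (h(g, R) = (g + R) + (0*g + R) = (R + g) + (0 + R) = (R + g) + R = g + 2*R)
(-690 + h(1, T(-1, 1))) + (692 + 1619) = (-690 + (1 + 2*(-7 - 1*(-1)))) + (692 + 1619) = (-690 + (1 + 2*(-7 + 1))) + 2311 = (-690 + (1 + 2*(-6))) + 2311 = (-690 + (1 - 12)) + 2311 = (-690 - 11) + 2311 = -701 + 2311 = 1610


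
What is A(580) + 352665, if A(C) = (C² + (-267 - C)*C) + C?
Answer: 198385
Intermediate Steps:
A(C) = C + C² + C*(-267 - C) (A(C) = (C² + C*(-267 - C)) + C = C + C² + C*(-267 - C))
A(580) + 352665 = -266*580 + 352665 = -154280 + 352665 = 198385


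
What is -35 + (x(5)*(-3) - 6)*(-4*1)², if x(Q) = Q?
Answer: -371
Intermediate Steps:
-35 + (x(5)*(-3) - 6)*(-4*1)² = -35 + (5*(-3) - 6)*(-4*1)² = -35 + (-15 - 6)*(-4)² = -35 - 21*16 = -35 - 336 = -371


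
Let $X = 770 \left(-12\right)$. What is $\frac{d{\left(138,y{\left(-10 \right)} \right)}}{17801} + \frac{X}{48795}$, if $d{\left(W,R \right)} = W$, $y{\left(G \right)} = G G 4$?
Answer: $- \frac{10516502}{57906653} \approx -0.18161$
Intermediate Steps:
$y{\left(G \right)} = 4 G^{2}$ ($y{\left(G \right)} = G^{2} \cdot 4 = 4 G^{2}$)
$X = -9240$
$\frac{d{\left(138,y{\left(-10 \right)} \right)}}{17801} + \frac{X}{48795} = \frac{138}{17801} - \frac{9240}{48795} = 138 \cdot \frac{1}{17801} - \frac{616}{3253} = \frac{138}{17801} - \frac{616}{3253} = - \frac{10516502}{57906653}$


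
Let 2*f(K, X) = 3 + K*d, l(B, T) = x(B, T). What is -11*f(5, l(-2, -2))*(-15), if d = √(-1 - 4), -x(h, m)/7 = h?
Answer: 495/2 + 825*I*√5/2 ≈ 247.5 + 922.38*I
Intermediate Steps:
x(h, m) = -7*h
l(B, T) = -7*B
d = I*√5 (d = √(-5) = I*√5 ≈ 2.2361*I)
f(K, X) = 3/2 + I*K*√5/2 (f(K, X) = (3 + K*(I*√5))/2 = (3 + I*K*√5)/2 = 3/2 + I*K*√5/2)
-11*f(5, l(-2, -2))*(-15) = -11*(3/2 + (½)*I*5*√5)*(-15) = -11*(3/2 + 5*I*√5/2)*(-15) = (-33/2 - 55*I*√5/2)*(-15) = 495/2 + 825*I*√5/2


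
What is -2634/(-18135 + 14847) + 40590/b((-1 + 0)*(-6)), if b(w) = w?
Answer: 3707659/548 ≈ 6765.8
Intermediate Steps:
-2634/(-18135 + 14847) + 40590/b((-1 + 0)*(-6)) = -2634/(-18135 + 14847) + 40590/(((-1 + 0)*(-6))) = -2634/(-3288) + 40590/((-1*(-6))) = -2634*(-1/3288) + 40590/6 = 439/548 + 40590*(⅙) = 439/548 + 6765 = 3707659/548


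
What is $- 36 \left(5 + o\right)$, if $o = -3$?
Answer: $-72$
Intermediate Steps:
$- 36 \left(5 + o\right) = - 36 \left(5 - 3\right) = \left(-36\right) 2 = -72$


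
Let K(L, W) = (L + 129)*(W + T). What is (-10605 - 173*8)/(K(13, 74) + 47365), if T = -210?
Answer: -11989/28053 ≈ -0.42737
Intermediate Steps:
K(L, W) = (-210 + W)*(129 + L) (K(L, W) = (L + 129)*(W - 210) = (129 + L)*(-210 + W) = (-210 + W)*(129 + L))
(-10605 - 173*8)/(K(13, 74) + 47365) = (-10605 - 173*8)/((-27090 - 210*13 + 129*74 + 13*74) + 47365) = (-10605 - 1384)/((-27090 - 2730 + 9546 + 962) + 47365) = -11989/(-19312 + 47365) = -11989/28053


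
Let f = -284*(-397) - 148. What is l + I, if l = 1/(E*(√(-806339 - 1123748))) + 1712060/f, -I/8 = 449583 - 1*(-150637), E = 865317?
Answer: -27033823197/5630 - I*√1930087/1670137092579 ≈ -4.8017e+6 - 8.3183e-10*I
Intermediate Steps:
I = -4801760 (I = -8*(449583 - 1*(-150637)) = -8*(449583 + 150637) = -8*600220 = -4801760)
f = 112600 (f = 112748 - 148 = 112600)
l = 85603/5630 - I*√1930087/1670137092579 (l = 1/(865317*(√(-806339 - 1123748))) + 1712060/112600 = 1/(865317*(√(-1930087))) + 1712060*(1/112600) = 1/(865317*((I*√1930087))) + 85603/5630 = (-I*√1930087/1930087)/865317 + 85603/5630 = -I*√1930087/1670137092579 + 85603/5630 = 85603/5630 - I*√1930087/1670137092579 ≈ 15.205 - 8.3183e-10*I)
l + I = (85603/5630 - I*√1930087/1670137092579) - 4801760 = -27033823197/5630 - I*√1930087/1670137092579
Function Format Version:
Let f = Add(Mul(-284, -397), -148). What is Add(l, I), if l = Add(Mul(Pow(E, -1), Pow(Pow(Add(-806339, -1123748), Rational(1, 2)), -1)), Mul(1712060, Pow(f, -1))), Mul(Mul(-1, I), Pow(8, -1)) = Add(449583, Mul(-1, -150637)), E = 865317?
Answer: Add(Rational(-27033823197, 5630), Mul(Rational(-1, 1670137092579), I, Pow(1930087, Rational(1, 2)))) ≈ Add(-4.8017e+6, Mul(-8.3183e-10, I))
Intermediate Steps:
I = -4801760 (I = Mul(-8, Add(449583, Mul(-1, -150637))) = Mul(-8, Add(449583, 150637)) = Mul(-8, 600220) = -4801760)
f = 112600 (f = Add(112748, -148) = 112600)
l = Add(Rational(85603, 5630), Mul(Rational(-1, 1670137092579), I, Pow(1930087, Rational(1, 2)))) (l = Add(Mul(Pow(865317, -1), Pow(Pow(Add(-806339, -1123748), Rational(1, 2)), -1)), Mul(1712060, Pow(112600, -1))) = Add(Mul(Rational(1, 865317), Pow(Pow(-1930087, Rational(1, 2)), -1)), Mul(1712060, Rational(1, 112600))) = Add(Mul(Rational(1, 865317), Pow(Mul(I, Pow(1930087, Rational(1, 2))), -1)), Rational(85603, 5630)) = Add(Mul(Rational(1, 865317), Mul(Rational(-1, 1930087), I, Pow(1930087, Rational(1, 2)))), Rational(85603, 5630)) = Add(Mul(Rational(-1, 1670137092579), I, Pow(1930087, Rational(1, 2))), Rational(85603, 5630)) = Add(Rational(85603, 5630), Mul(Rational(-1, 1670137092579), I, Pow(1930087, Rational(1, 2)))) ≈ Add(15.205, Mul(-8.3183e-10, I)))
Add(l, I) = Add(Add(Rational(85603, 5630), Mul(Rational(-1, 1670137092579), I, Pow(1930087, Rational(1, 2)))), -4801760) = Add(Rational(-27033823197, 5630), Mul(Rational(-1, 1670137092579), I, Pow(1930087, Rational(1, 2))))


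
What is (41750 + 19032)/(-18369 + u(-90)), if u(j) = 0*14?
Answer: -60782/18369 ≈ -3.3089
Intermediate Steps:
u(j) = 0
(41750 + 19032)/(-18369 + u(-90)) = (41750 + 19032)/(-18369 + 0) = 60782/(-18369) = 60782*(-1/18369) = -60782/18369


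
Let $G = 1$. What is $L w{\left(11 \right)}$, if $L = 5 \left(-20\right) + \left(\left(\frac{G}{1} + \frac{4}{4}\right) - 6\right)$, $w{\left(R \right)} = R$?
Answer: $-1144$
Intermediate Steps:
$L = -104$ ($L = 5 \left(-20\right) + \left(\left(1 \cdot 1^{-1} + \frac{4}{4}\right) - 6\right) = -100 + \left(\left(1 \cdot 1 + 4 \cdot \frac{1}{4}\right) - 6\right) = -100 + \left(\left(1 + 1\right) - 6\right) = -100 + \left(2 - 6\right) = -100 - 4 = -104$)
$L w{\left(11 \right)} = \left(-104\right) 11 = -1144$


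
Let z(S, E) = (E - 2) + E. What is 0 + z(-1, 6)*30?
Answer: 300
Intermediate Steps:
z(S, E) = -2 + 2*E (z(S, E) = (-2 + E) + E = -2 + 2*E)
0 + z(-1, 6)*30 = 0 + (-2 + 2*6)*30 = 0 + (-2 + 12)*30 = 0 + 10*30 = 0 + 300 = 300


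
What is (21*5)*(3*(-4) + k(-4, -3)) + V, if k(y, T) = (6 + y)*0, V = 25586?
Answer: 24326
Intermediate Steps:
k(y, T) = 0
(21*5)*(3*(-4) + k(-4, -3)) + V = (21*5)*(3*(-4) + 0) + 25586 = 105*(-12 + 0) + 25586 = 105*(-12) + 25586 = -1260 + 25586 = 24326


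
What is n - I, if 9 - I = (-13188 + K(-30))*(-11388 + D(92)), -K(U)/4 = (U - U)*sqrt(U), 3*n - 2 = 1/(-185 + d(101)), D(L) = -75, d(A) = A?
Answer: 38095856987/252 ≈ 1.5117e+8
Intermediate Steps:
n = 167/252 (n = 2/3 + 1/(3*(-185 + 101)) = 2/3 + (1/3)/(-84) = 2/3 + (1/3)*(-1/84) = 2/3 - 1/252 = 167/252 ≈ 0.66270)
K(U) = 0 (K(U) = -4*(U - U)*sqrt(U) = -0*sqrt(U) = -4*0 = 0)
I = -151174035 (I = 9 - (-13188 + 0)*(-11388 - 75) = 9 - (-13188)*(-11463) = 9 - 1*151174044 = 9 - 151174044 = -151174035)
n - I = 167/252 - 1*(-151174035) = 167/252 + 151174035 = 38095856987/252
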